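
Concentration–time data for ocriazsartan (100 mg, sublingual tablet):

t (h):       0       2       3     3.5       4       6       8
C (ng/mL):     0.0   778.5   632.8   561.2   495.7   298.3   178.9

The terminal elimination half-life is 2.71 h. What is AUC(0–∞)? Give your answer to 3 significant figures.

AUC = 4020 ng/mL·h

Trapezoidal AUC_0→8:
  [0→2]: (0.0+778.5)/2 × 2 = 778.5
  [2→3]: (778.5+632.8)/2 × 1 = 705.65
  [3→3.5]: (632.8+561.2)/2 × 0.5 = 298.5
  [3.5→4]: (561.2+495.7)/2 × 0.5 = 264.225
  [4→6]: (495.7+298.3)/2 × 2 = 794.0
  [6→8]: (298.3+178.9)/2 × 2 = 477.2
  Sum = 3318.075 ng/mL·h
k_e = ln2 / t½ = 0.693147 / 2.71 = 0.2558 h^-1
Extrapolated tail: C_last / k_e = 178.9 / 0.2558 = 699.375
AUC_0→∞ = 3318.075 + 699.375 = 4017.45 ng/mL·h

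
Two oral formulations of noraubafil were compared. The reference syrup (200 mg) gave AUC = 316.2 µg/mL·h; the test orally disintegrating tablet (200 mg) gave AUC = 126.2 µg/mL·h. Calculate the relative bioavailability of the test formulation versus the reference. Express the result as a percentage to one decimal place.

F_rel = (AUC_test/D_test) / (AUC_ref/D_ref)
      = (126.2/200) / (316.2/200)
      = 0.631 / 1.581 = 0.3991 = 39.91%

F_rel = 39.9%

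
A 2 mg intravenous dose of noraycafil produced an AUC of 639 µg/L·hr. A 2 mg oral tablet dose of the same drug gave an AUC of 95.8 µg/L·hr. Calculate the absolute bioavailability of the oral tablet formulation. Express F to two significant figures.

F = 0.15

F = (AUC_ev / D_ev) / (AUC_iv / D_iv)
  = (95.8/2) / (639/2)
  = 47.9 / 319.5 = 0.1499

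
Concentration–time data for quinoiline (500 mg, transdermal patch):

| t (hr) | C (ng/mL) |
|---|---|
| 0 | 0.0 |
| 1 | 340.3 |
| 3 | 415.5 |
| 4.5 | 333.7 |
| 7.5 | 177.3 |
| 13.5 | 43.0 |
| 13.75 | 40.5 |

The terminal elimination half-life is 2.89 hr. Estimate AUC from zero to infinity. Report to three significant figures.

Trapezoidal AUC_0→13.75:
  [0→1]: (0.0+340.3)/2 × 1 = 170.15
  [1→3]: (340.3+415.5)/2 × 2 = 755.8
  [3→4.5]: (415.5+333.7)/2 × 1.5 = 561.9
  [4.5→7.5]: (333.7+177.3)/2 × 3 = 766.5
  [7.5→13.5]: (177.3+43.0)/2 × 6 = 660.9
  [13.5→13.75]: (43.0+40.5)/2 × 0.25 = 10.4375
  Sum = 2925.6875 ng/mL·hr
k_e = ln2 / t½ = 0.693147 / 2.89 = 0.2398 hr^-1
Extrapolated tail: C_last / k_e = 40.5 / 0.2398 = 168.891
AUC_0→∞ = 2925.6875 + 168.891 = 3094.5785 ng/mL·hr

AUC = 3090 ng/mL·hr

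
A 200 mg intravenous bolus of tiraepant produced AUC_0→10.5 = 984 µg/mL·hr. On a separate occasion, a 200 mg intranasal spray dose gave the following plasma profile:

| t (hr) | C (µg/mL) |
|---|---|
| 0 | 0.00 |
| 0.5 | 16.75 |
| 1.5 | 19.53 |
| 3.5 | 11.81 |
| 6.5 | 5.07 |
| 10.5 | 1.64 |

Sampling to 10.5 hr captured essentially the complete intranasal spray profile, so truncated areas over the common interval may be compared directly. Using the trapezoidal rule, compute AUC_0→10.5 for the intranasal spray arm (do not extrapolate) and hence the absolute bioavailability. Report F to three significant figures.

Trapezoidal AUC_0→10.5 (intranasal spray):
  [0→0.5]: (0.00+16.75)/2 × 0.5 = 4.1875
  [0.5→1.5]: (16.75+19.53)/2 × 1 = 18.14
  [1.5→3.5]: (19.53+11.81)/2 × 2 = 31.34
  [3.5→6.5]: (11.81+5.07)/2 × 3 = 25.32
  [6.5→10.5]: (5.07+1.64)/2 × 4 = 13.42
  Sum = 92.4075 µg/mL·hr
F = (AUC_ev/D_ev)/(AUC_iv/D_iv) = (92.4075/200)/(984/200) = 0.4620375/4.92 = 0.0939

F = 0.0939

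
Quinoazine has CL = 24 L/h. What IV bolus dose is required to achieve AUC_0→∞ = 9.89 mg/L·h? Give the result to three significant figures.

Dose_iv = CL × AUC_0→∞
     = 24 × 9.89 = 237.36 mg

Dose = 237 mg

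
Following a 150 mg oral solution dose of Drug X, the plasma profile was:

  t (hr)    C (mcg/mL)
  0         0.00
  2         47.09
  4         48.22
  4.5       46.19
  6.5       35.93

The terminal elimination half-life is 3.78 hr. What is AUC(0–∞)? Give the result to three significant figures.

AUC = 444 mcg/mL·hr

Trapezoidal AUC_0→6.5:
  [0→2]: (0.00+47.09)/2 × 2 = 47.09
  [2→4]: (47.09+48.22)/2 × 2 = 95.31
  [4→4.5]: (48.22+46.19)/2 × 0.5 = 23.6025
  [4.5→6.5]: (46.19+35.93)/2 × 2 = 82.12
  Sum = 248.1225 mcg/mL·hr
k_e = ln2 / t½ = 0.693147 / 3.78 = 0.1834 hr^-1
Extrapolated tail: C_last / k_e = 35.93 / 0.1834 = 195.911
AUC_0→∞ = 248.1225 + 195.911 = 444.0335 mcg/mL·hr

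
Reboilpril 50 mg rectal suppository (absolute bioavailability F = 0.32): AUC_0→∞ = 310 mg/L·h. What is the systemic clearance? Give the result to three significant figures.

CL = 0.0516 L/h

CL = F × Dose / AUC_0→∞
   = 0.32 × 50 / 310 = 0.0516129 L/h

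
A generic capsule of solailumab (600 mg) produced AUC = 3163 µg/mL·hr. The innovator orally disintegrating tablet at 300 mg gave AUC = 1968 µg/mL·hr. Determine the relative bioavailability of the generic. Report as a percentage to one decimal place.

F_rel = (AUC_test/D_test) / (AUC_ref/D_ref)
      = (3163/600) / (1968/300)
      = 5.27167 / 6.56 = 0.8036 = 80.36%

F_rel = 80.4%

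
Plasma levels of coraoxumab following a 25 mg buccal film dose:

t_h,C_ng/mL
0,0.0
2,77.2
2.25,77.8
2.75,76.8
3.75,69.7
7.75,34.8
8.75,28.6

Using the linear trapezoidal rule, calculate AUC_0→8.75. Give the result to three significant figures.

AUC = 449 ng/mL·h

Trapezoidal AUC_0→8.75:
  [0→2]: (0.0+77.2)/2 × 2 = 77.2
  [2→2.25]: (77.2+77.8)/2 × 0.25 = 19.375
  [2.25→2.75]: (77.8+76.8)/2 × 0.5 = 38.65
  [2.75→3.75]: (76.8+69.7)/2 × 1 = 73.25
  [3.75→7.75]: (69.7+34.8)/2 × 4 = 209.0
  [7.75→8.75]: (34.8+28.6)/2 × 1 = 31.7
  Sum = 449.175 ng/mL·h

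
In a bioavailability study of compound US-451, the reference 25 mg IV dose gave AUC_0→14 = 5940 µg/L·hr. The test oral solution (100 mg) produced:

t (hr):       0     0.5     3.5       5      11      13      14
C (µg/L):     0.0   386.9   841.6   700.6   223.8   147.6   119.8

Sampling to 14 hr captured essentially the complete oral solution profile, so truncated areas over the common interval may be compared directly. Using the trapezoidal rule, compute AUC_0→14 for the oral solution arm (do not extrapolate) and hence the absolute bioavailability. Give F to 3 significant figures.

F = 0.268

Trapezoidal AUC_0→14 (oral solution):
  [0→0.5]: (0.0+386.9)/2 × 0.5 = 96.725
  [0.5→3.5]: (386.9+841.6)/2 × 3 = 1842.75
  [3.5→5]: (841.6+700.6)/2 × 1.5 = 1156.65
  [5→11]: (700.6+223.8)/2 × 6 = 2773.2
  [11→13]: (223.8+147.6)/2 × 2 = 371.4
  [13→14]: (147.6+119.8)/2 × 1 = 133.7
  Sum = 6374.425 µg/L·hr
F = (AUC_ev/D_ev)/(AUC_iv/D_iv) = (6374.425/100)/(5940/25) = 63.74425/237.6 = 0.2683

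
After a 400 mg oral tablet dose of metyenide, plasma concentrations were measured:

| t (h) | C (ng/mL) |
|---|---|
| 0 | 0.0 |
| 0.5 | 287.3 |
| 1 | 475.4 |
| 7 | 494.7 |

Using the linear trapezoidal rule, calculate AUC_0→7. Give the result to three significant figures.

AUC = 3170 ng/mL·h

Trapezoidal AUC_0→7:
  [0→0.5]: (0.0+287.3)/2 × 0.5 = 71.825
  [0.5→1]: (287.3+475.4)/2 × 0.5 = 190.675
  [1→7]: (475.4+494.7)/2 × 6 = 2910.3
  Sum = 3172.8 ng/mL·h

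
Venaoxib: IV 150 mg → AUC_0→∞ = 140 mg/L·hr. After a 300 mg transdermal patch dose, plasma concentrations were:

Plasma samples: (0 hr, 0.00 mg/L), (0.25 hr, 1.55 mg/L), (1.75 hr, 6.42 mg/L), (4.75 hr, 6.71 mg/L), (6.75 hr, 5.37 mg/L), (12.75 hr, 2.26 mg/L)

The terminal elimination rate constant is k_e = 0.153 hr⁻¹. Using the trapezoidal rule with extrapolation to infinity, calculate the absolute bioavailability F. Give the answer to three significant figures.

Trapezoidal AUC_0→12.75 (transdermal patch):
  [0→0.25]: (0.00+1.55)/2 × 0.25 = 0.19375
  [0.25→1.75]: (1.55+6.42)/2 × 1.5 = 5.9775
  [1.75→4.75]: (6.42+6.71)/2 × 3 = 19.695
  [4.75→6.75]: (6.71+5.37)/2 × 2 = 12.08
  [6.75→12.75]: (5.37+2.26)/2 × 6 = 22.89
  Sum = 60.83625 mg/L·hr
Tail: C_last/k_e = 2.26/0.153 = 14.771
AUC_0→∞ (transdermal patch) = 60.83625 + 14.771 = 75.60725 mg/L·hr
F = (AUC_ev/D_ev)/(AUC_iv/D_iv) = (75.60725/300)/(140/150) = 0.252024/0.933333 = 0.2700

F = 0.270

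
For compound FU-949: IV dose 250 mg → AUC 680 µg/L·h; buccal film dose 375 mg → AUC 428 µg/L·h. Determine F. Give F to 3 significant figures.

F = 0.420

F = (AUC_ev / D_ev) / (AUC_iv / D_iv)
  = (428/375) / (680/250)
  = 1.14133 / 2.72 = 0.4196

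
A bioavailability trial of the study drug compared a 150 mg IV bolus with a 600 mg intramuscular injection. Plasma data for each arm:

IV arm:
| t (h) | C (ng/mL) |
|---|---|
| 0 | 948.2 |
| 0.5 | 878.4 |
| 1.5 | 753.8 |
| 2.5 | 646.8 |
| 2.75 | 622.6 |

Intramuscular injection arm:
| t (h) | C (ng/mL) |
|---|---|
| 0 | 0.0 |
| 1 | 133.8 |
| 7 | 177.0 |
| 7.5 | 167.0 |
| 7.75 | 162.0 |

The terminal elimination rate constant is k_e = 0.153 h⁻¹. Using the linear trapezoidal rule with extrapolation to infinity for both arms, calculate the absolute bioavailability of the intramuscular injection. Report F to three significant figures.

Trapezoidal AUC_0→2.75 (IV):
  [0→0.5]: (948.2+878.4)/2 × 0.5 = 456.65
  [0.5→1.5]: (878.4+753.8)/2 × 1 = 816.1
  [1.5→2.5]: (753.8+646.8)/2 × 1 = 700.3
  [2.5→2.75]: (646.8+622.6)/2 × 0.25 = 158.675
  Sum = 2131.725 ng/mL·h
IV tail: 622.6/0.153 = 4069.281; AUC_iv,0→∞ = 2131.725 + 4069.281 = 6201.006 ng/mL·h
Trapezoidal AUC_0→7.75 (intramuscular injection):
  [0→1]: (0.0+133.8)/2 × 1 = 66.9
  [1→7]: (133.8+177.0)/2 × 6 = 932.4
  [7→7.5]: (177.0+167.0)/2 × 0.5 = 86.0
  [7.5→7.75]: (167.0+162.0)/2 × 0.25 = 41.125
  Sum = 1126.425 ng/mL·h
intramuscular injection tail: 162.0/0.153 = 1058.824; AUC_ev,0→∞ = 1126.425 + 1058.824 = 2185.249 ng/mL·h
F = (AUC_ev/D_ev)/(AUC_iv/D_iv) = (2185.249/600)/(6201.006/150) = 3.64208/41.34004 = 0.0881

F = 0.0881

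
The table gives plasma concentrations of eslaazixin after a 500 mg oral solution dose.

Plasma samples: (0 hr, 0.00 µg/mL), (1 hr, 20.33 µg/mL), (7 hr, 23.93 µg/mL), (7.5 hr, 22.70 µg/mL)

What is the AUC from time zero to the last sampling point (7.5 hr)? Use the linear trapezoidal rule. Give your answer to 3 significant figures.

AUC = 155 µg/mL·hr

Trapezoidal AUC_0→7.5:
  [0→1]: (0.00+20.33)/2 × 1 = 10.165
  [1→7]: (20.33+23.93)/2 × 6 = 132.78
  [7→7.5]: (23.93+22.70)/2 × 0.5 = 11.6575
  Sum = 154.6025 µg/mL·hr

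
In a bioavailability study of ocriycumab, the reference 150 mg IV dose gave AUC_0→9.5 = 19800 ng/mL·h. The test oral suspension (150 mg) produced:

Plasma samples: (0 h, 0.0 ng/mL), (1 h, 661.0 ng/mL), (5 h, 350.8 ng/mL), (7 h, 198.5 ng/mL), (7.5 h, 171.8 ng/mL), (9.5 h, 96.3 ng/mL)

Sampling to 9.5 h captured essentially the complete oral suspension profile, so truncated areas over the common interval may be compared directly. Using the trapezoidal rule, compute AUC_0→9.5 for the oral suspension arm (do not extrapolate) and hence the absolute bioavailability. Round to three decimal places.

F = 0.165

Trapezoidal AUC_0→9.5 (oral suspension):
  [0→1]: (0.0+661.0)/2 × 1 = 330.5
  [1→5]: (661.0+350.8)/2 × 4 = 2023.6
  [5→7]: (350.8+198.5)/2 × 2 = 549.3
  [7→7.5]: (198.5+171.8)/2 × 0.5 = 92.575
  [7.5→9.5]: (171.8+96.3)/2 × 2 = 268.1
  Sum = 3264.075 ng/mL·h
F = (AUC_ev/D_ev)/(AUC_iv/D_iv) = (3264.075/150)/(19800/150) = 21.7605/132 = 0.1649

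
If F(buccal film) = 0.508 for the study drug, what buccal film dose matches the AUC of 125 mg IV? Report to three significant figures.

D_buccal = 246 mg

For equal systemic exposure: F × D_ev = D_iv
D_ev = D_iv / F = 125 / 0.508 = 246.063 mg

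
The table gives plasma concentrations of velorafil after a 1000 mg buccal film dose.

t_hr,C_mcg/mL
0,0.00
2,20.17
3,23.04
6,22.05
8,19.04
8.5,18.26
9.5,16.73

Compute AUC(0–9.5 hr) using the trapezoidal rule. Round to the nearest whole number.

Trapezoidal AUC_0→9.5:
  [0→2]: (0.00+20.17)/2 × 2 = 20.17
  [2→3]: (20.17+23.04)/2 × 1 = 21.605
  [3→6]: (23.04+22.05)/2 × 3 = 67.635
  [6→8]: (22.05+19.04)/2 × 2 = 41.09
  [8→8.5]: (19.04+18.26)/2 × 0.5 = 9.325
  [8.5→9.5]: (18.26+16.73)/2 × 1 = 17.495
  Sum = 177.32 mcg/mL·hr

AUC = 177 mcg/mL·hr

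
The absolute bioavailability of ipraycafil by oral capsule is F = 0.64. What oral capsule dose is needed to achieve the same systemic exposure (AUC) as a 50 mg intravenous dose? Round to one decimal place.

D_oral = 78.1 mg

For equal systemic exposure: F × D_ev = D_iv
D_ev = D_iv / F = 50 / 0.64 = 78.125 mg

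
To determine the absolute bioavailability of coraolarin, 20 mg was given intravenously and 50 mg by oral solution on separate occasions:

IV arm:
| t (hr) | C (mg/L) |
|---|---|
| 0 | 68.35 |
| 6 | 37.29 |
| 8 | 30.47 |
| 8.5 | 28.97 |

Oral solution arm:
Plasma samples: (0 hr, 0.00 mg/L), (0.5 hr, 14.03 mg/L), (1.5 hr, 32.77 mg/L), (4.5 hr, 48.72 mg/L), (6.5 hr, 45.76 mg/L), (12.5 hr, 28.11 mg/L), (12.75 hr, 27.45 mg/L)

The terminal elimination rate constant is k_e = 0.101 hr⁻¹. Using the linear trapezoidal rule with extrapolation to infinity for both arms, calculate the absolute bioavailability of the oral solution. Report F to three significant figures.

F = 0.434

Trapezoidal AUC_0→8.5 (IV):
  [0→6]: (68.35+37.29)/2 × 6 = 316.92
  [6→8]: (37.29+30.47)/2 × 2 = 67.76
  [8→8.5]: (30.47+28.97)/2 × 0.5 = 14.86
  Sum = 399.54 mg/L·hr
IV tail: 28.97/0.101 = 286.832; AUC_iv,0→∞ = 399.54 + 286.832 = 686.372 mg/L·hr
Trapezoidal AUC_0→12.75 (oral solution):
  [0→0.5]: (0.00+14.03)/2 × 0.5 = 3.5075
  [0.5→1.5]: (14.03+32.77)/2 × 1 = 23.4
  [1.5→4.5]: (32.77+48.72)/2 × 3 = 122.235
  [4.5→6.5]: (48.72+45.76)/2 × 2 = 94.48
  [6.5→12.5]: (45.76+28.11)/2 × 6 = 221.61
  [12.5→12.75]: (28.11+27.45)/2 × 0.25 = 6.945
  Sum = 472.1775 mg/L·hr
oral solution tail: 27.45/0.101 = 271.782; AUC_ev,0→∞ = 472.1775 + 271.782 = 743.9595 mg/L·hr
F = (AUC_ev/D_ev)/(AUC_iv/D_iv) = (743.9595/50)/(686.372/20) = 14.87919/34.3186 = 0.4336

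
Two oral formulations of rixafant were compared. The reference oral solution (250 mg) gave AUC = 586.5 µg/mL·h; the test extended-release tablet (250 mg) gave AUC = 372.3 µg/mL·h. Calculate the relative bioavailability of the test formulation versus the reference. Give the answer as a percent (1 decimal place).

F_rel = (AUC_test/D_test) / (AUC_ref/D_ref)
      = (372.3/250) / (586.5/250)
      = 1.4892 / 2.346 = 0.6348 = 63.48%

F_rel = 63.5%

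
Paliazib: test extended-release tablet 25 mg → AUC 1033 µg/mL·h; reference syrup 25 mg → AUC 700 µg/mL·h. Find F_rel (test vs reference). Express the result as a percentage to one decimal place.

F_rel = (AUC_test/D_test) / (AUC_ref/D_ref)
      = (1033/25) / (700/25)
      = 41.32 / 28 = 1.4757 = 147.57%

F_rel = 147.6%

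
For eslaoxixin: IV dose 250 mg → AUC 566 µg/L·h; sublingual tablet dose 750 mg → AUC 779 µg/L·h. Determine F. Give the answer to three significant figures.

F = 0.459

F = (AUC_ev / D_ev) / (AUC_iv / D_iv)
  = (779/750) / (566/250)
  = 1.03867 / 2.264 = 0.4588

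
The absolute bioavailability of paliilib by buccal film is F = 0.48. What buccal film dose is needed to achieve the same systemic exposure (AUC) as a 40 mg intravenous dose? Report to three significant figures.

D_buccal = 83.3 mg

For equal systemic exposure: F × D_ev = D_iv
D_ev = D_iv / F = 40 / 0.48 = 83.3333 mg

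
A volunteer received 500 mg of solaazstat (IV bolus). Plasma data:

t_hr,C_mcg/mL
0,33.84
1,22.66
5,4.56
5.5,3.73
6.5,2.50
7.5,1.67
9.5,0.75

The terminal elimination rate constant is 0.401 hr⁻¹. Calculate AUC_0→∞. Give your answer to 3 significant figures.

AUC = 94.3 mcg/mL·hr

Trapezoidal AUC_0→9.5:
  [0→1]: (33.84+22.66)/2 × 1 = 28.25
  [1→5]: (22.66+4.56)/2 × 4 = 54.44
  [5→5.5]: (4.56+3.73)/2 × 0.5 = 2.0725
  [5.5→6.5]: (3.73+2.50)/2 × 1 = 3.115
  [6.5→7.5]: (2.50+1.67)/2 × 1 = 2.085
  [7.5→9.5]: (1.67+0.75)/2 × 2 = 2.42
  Sum = 92.3825 mcg/mL·hr
Extrapolated tail: C_last / k_e = 0.75 / 0.401 = 1.870
AUC_0→∞ = 92.3825 + 1.870 = 94.2525 mcg/mL·hr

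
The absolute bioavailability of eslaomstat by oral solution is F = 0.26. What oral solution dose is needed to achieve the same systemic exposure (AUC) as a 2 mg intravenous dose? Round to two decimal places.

D_oral = 7.69 mg

For equal systemic exposure: F × D_ev = D_iv
D_ev = D_iv / F = 2 / 0.26 = 7.69231 mg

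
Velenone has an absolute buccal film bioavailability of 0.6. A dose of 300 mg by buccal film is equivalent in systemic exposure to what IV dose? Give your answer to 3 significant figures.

D_iv = 180 mg

Systemic exposure from an extravascular dose = F × D_ev, so the equivalent IV dose is F × D_ev.
D_iv = F × D_ev = 0.6 × 300 = 180 mg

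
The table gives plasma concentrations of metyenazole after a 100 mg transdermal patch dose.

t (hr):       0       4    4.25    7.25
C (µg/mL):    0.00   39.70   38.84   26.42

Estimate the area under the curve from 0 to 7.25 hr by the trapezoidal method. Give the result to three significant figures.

Trapezoidal AUC_0→7.25:
  [0→4]: (0.00+39.70)/2 × 4 = 79.4
  [4→4.25]: (39.70+38.84)/2 × 0.25 = 9.8175
  [4.25→7.25]: (38.84+26.42)/2 × 3 = 97.89
  Sum = 187.1075 µg/mL·hr

AUC = 187 µg/mL·hr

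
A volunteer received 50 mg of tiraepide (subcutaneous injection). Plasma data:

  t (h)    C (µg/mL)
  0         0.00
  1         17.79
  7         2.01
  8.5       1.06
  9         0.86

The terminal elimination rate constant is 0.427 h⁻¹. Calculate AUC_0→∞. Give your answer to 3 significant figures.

Trapezoidal AUC_0→9:
  [0→1]: (0.00+17.79)/2 × 1 = 8.895
  [1→7]: (17.79+2.01)/2 × 6 = 59.4
  [7→8.5]: (2.01+1.06)/2 × 1.5 = 2.3025
  [8.5→9]: (1.06+0.86)/2 × 0.5 = 0.48
  Sum = 71.0775 µg/mL·h
Extrapolated tail: C_last / k_e = 0.86 / 0.427 = 2.014
AUC_0→∞ = 71.0775 + 2.014 = 73.0915 µg/mL·h

AUC = 73.1 µg/mL·h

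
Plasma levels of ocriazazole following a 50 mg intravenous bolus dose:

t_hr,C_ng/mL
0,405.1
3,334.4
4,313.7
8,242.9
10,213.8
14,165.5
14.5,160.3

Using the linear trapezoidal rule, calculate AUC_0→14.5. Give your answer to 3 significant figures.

Trapezoidal AUC_0→14.5:
  [0→3]: (405.1+334.4)/2 × 3 = 1109.25
  [3→4]: (334.4+313.7)/2 × 1 = 324.05
  [4→8]: (313.7+242.9)/2 × 4 = 1113.2
  [8→10]: (242.9+213.8)/2 × 2 = 456.7
  [10→14]: (213.8+165.5)/2 × 4 = 758.6
  [14→14.5]: (165.5+160.3)/2 × 0.5 = 81.45
  Sum = 3843.25 ng/mL·hr

AUC = 3840 ng/mL·hr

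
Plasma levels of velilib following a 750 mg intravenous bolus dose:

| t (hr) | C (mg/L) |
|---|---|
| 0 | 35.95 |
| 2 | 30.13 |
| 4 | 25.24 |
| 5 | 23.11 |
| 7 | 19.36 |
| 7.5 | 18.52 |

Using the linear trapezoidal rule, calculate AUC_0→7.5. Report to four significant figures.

AUC = 197.6 mg/L·hr

Trapezoidal AUC_0→7.5:
  [0→2]: (35.95+30.13)/2 × 2 = 66.08
  [2→4]: (30.13+25.24)/2 × 2 = 55.37
  [4→5]: (25.24+23.11)/2 × 1 = 24.175
  [5→7]: (23.11+19.36)/2 × 2 = 42.47
  [7→7.5]: (19.36+18.52)/2 × 0.5 = 9.47
  Sum = 197.565 mg/L·hr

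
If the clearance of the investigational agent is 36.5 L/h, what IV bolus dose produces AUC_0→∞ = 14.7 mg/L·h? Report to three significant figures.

Dose_iv = CL × AUC_0→∞
     = 36.5 × 14.7 = 536.55 mg

Dose = 537 mg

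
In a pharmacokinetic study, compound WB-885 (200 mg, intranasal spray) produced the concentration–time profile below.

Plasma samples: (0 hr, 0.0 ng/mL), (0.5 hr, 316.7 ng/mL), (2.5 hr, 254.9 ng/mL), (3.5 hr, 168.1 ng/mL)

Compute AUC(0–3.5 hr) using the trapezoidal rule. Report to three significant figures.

AUC = 862 ng/mL·hr

Trapezoidal AUC_0→3.5:
  [0→0.5]: (0.0+316.7)/2 × 0.5 = 79.175
  [0.5→2.5]: (316.7+254.9)/2 × 2 = 571.6
  [2.5→3.5]: (254.9+168.1)/2 × 1 = 211.5
  Sum = 862.275 ng/mL·hr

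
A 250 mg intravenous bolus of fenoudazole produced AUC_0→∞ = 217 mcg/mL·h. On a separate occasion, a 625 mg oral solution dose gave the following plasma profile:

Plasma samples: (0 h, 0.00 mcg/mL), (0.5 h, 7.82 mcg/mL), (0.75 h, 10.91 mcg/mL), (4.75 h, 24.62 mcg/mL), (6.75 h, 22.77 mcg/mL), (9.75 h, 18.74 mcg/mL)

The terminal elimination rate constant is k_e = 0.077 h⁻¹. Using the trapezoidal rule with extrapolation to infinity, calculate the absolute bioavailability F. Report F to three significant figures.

F = 0.790

Trapezoidal AUC_0→9.75 (oral solution):
  [0→0.5]: (0.00+7.82)/2 × 0.5 = 1.955
  [0.5→0.75]: (7.82+10.91)/2 × 0.25 = 2.34125
  [0.75→4.75]: (10.91+24.62)/2 × 4 = 71.06
  [4.75→6.75]: (24.62+22.77)/2 × 2 = 47.39
  [6.75→9.75]: (22.77+18.74)/2 × 3 = 62.265
  Sum = 185.01125 mcg/mL·h
Tail: C_last/k_e = 18.74/0.077 = 243.377
AUC_0→∞ (oral solution) = 185.01125 + 243.377 = 428.38825 mcg/mL·h
F = (AUC_ev/D_ev)/(AUC_iv/D_iv) = (428.38825/625)/(217/250) = 0.6854212/0.868 = 0.7897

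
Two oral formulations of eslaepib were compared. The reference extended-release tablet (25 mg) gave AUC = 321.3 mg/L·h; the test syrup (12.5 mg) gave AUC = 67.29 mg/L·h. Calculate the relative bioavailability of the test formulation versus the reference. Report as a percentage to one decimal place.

F_rel = (AUC_test/D_test) / (AUC_ref/D_ref)
      = (67.29/12.5) / (321.3/25)
      = 5.3832 / 12.852 = 0.4189 = 41.89%

F_rel = 41.9%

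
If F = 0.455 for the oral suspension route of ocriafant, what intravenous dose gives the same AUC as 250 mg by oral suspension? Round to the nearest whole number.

D_iv = 114 mg

Systemic exposure from an extravascular dose = F × D_ev, so the equivalent IV dose is F × D_ev.
D_iv = F × D_ev = 0.455 × 250 = 113.75 mg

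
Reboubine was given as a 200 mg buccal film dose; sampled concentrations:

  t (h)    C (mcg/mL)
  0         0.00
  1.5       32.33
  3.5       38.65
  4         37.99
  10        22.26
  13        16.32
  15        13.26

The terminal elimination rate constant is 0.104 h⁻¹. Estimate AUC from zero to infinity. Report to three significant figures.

AUC = 510 mcg/mL·h

Trapezoidal AUC_0→15:
  [0→1.5]: (0.00+32.33)/2 × 1.5 = 24.2475
  [1.5→3.5]: (32.33+38.65)/2 × 2 = 70.98
  [3.5→4]: (38.65+37.99)/2 × 0.5 = 19.16
  [4→10]: (37.99+22.26)/2 × 6 = 180.75
  [10→13]: (22.26+16.32)/2 × 3 = 57.87
  [13→15]: (16.32+13.26)/2 × 2 = 29.58
  Sum = 382.5875 mcg/mL·h
Extrapolated tail: C_last / k_e = 13.26 / 0.104 = 127.500
AUC_0→∞ = 382.5875 + 127.500 = 510.0875 mcg/mL·h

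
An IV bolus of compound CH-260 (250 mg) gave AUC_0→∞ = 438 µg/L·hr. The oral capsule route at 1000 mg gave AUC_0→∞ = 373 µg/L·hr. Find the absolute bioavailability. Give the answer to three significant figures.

F = 0.213

F = (AUC_ev / D_ev) / (AUC_iv / D_iv)
  = (373/1000) / (438/250)
  = 0.373 / 1.752 = 0.2129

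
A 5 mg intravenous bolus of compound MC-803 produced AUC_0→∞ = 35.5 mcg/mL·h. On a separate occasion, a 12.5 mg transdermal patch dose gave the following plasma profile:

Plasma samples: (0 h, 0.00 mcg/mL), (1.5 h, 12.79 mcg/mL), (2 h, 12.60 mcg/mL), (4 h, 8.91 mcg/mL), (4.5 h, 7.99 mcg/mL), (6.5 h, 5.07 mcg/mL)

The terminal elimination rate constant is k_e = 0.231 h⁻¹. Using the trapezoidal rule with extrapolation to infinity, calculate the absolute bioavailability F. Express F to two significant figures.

F = 0.86

Trapezoidal AUC_0→6.5 (transdermal patch):
  [0→1.5]: (0.00+12.79)/2 × 1.5 = 9.5925
  [1.5→2]: (12.79+12.60)/2 × 0.5 = 6.3475
  [2→4]: (12.60+8.91)/2 × 2 = 21.51
  [4→4.5]: (8.91+7.99)/2 × 0.5 = 4.225
  [4.5→6.5]: (7.99+5.07)/2 × 2 = 13.06
  Sum = 54.735 mcg/mL·h
Tail: C_last/k_e = 5.07/0.231 = 21.948
AUC_0→∞ (transdermal patch) = 54.735 + 21.948 = 76.683 mcg/mL·h
F = (AUC_ev/D_ev)/(AUC_iv/D_iv) = (76.683/12.5)/(35.5/5) = 6.13464/7.1 = 0.8640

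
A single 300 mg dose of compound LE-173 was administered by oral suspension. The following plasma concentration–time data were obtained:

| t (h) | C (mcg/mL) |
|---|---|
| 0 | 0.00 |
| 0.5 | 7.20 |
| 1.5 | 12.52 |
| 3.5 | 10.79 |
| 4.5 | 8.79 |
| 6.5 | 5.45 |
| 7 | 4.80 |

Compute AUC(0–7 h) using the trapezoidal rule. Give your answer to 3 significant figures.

Trapezoidal AUC_0→7:
  [0→0.5]: (0.00+7.20)/2 × 0.5 = 1.8
  [0.5→1.5]: (7.20+12.52)/2 × 1 = 9.86
  [1.5→3.5]: (12.52+10.79)/2 × 2 = 23.31
  [3.5→4.5]: (10.79+8.79)/2 × 1 = 9.79
  [4.5→6.5]: (8.79+5.45)/2 × 2 = 14.24
  [6.5→7]: (5.45+4.80)/2 × 0.5 = 2.5625
  Sum = 61.5625 mcg/mL·h

AUC = 61.6 mcg/mL·h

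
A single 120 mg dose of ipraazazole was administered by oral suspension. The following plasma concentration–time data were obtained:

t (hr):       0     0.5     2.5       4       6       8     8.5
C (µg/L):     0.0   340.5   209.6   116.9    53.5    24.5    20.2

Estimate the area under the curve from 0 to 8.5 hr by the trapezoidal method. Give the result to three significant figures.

AUC = 1140 µg/L·hr

Trapezoidal AUC_0→8.5:
  [0→0.5]: (0.0+340.5)/2 × 0.5 = 85.125
  [0.5→2.5]: (340.5+209.6)/2 × 2 = 550.1
  [2.5→4]: (209.6+116.9)/2 × 1.5 = 244.875
  [4→6]: (116.9+53.5)/2 × 2 = 170.4
  [6→8]: (53.5+24.5)/2 × 2 = 78.0
  [8→8.5]: (24.5+20.2)/2 × 0.5 = 11.175
  Sum = 1139.675 µg/L·hr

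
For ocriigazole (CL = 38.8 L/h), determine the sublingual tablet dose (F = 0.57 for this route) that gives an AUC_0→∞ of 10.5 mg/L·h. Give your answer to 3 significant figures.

Dose = CL × AUC_0→∞ / F
     = 38.8 × 10.5 / 0.57 = 714.737 mg

Dose = 715 mg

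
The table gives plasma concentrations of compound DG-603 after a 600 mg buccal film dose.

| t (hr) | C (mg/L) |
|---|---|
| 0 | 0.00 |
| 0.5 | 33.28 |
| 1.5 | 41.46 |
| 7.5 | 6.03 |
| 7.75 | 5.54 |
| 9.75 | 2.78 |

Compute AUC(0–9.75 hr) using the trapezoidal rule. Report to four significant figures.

AUC = 197.9 mg/L·hr

Trapezoidal AUC_0→9.75:
  [0→0.5]: (0.00+33.28)/2 × 0.5 = 8.32
  [0.5→1.5]: (33.28+41.46)/2 × 1 = 37.37
  [1.5→7.5]: (41.46+6.03)/2 × 6 = 142.47
  [7.5→7.75]: (6.03+5.54)/2 × 0.25 = 1.44625
  [7.75→9.75]: (5.54+2.78)/2 × 2 = 8.32
  Sum = 197.92625 mg/L·hr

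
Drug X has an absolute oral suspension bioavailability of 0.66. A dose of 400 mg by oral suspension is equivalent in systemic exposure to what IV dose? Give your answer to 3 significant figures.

D_iv = 264 mg

Systemic exposure from an extravascular dose = F × D_ev, so the equivalent IV dose is F × D_ev.
D_iv = F × D_ev = 0.66 × 400 = 264 mg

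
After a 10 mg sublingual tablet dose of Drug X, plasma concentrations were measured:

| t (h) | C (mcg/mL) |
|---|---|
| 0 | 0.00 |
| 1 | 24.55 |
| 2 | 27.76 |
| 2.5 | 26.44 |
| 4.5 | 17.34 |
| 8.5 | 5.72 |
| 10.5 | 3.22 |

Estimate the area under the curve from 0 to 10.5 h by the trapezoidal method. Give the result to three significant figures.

Trapezoidal AUC_0→10.5:
  [0→1]: (0.00+24.55)/2 × 1 = 12.275
  [1→2]: (24.55+27.76)/2 × 1 = 26.155
  [2→2.5]: (27.76+26.44)/2 × 0.5 = 13.55
  [2.5→4.5]: (26.44+17.34)/2 × 2 = 43.78
  [4.5→8.5]: (17.34+5.72)/2 × 4 = 46.12
  [8.5→10.5]: (5.72+3.22)/2 × 2 = 8.94
  Sum = 150.82 mcg/mL·h

AUC = 151 mcg/mL·h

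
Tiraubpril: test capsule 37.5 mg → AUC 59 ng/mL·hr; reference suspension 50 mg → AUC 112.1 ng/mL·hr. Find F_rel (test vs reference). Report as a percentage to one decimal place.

F_rel = 70.2%

F_rel = (AUC_test/D_test) / (AUC_ref/D_ref)
      = (59/37.5) / (112.1/50)
      = 1.57333 / 2.242 = 0.7018 = 70.18%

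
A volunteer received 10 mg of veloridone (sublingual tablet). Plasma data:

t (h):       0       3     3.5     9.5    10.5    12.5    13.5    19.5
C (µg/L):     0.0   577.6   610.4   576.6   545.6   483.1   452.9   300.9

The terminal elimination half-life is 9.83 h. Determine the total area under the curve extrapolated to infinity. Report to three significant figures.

Trapezoidal AUC_0→19.5:
  [0→3]: (0.0+577.6)/2 × 3 = 866.4
  [3→3.5]: (577.6+610.4)/2 × 0.5 = 297.0
  [3.5→9.5]: (610.4+576.6)/2 × 6 = 3561.0
  [9.5→10.5]: (576.6+545.6)/2 × 1 = 561.1
  [10.5→12.5]: (545.6+483.1)/2 × 2 = 1028.7
  [12.5→13.5]: (483.1+452.9)/2 × 1 = 468.0
  [13.5→19.5]: (452.9+300.9)/2 × 6 = 2261.4
  Sum = 9043.6 µg/L·h
k_e = ln2 / t½ = 0.693147 / 9.83 = 0.0705 h^-1
Extrapolated tail: C_last / k_e = 300.9 / 0.0705 = 4268.085
AUC_0→∞ = 9043.6 + 4268.085 = 13311.685 µg/L·h

AUC = 13300 µg/L·h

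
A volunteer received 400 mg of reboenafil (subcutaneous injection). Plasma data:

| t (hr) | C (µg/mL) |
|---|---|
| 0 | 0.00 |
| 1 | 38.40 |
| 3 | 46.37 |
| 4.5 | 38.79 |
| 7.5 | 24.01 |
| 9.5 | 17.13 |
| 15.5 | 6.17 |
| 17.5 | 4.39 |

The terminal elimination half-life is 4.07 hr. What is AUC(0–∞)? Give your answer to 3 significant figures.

Trapezoidal AUC_0→17.5:
  [0→1]: (0.00+38.40)/2 × 1 = 19.2
  [1→3]: (38.40+46.37)/2 × 2 = 84.77
  [3→4.5]: (46.37+38.79)/2 × 1.5 = 63.87
  [4.5→7.5]: (38.79+24.01)/2 × 3 = 94.2
  [7.5→9.5]: (24.01+17.13)/2 × 2 = 41.14
  [9.5→15.5]: (17.13+6.17)/2 × 6 = 69.9
  [15.5→17.5]: (6.17+4.39)/2 × 2 = 10.56
  Sum = 383.64 µg/mL·hr
k_e = ln2 / t½ = 0.693147 / 4.07 = 0.1703 hr^-1
Extrapolated tail: C_last / k_e = 4.39 / 0.1703 = 25.778
AUC_0→∞ = 383.64 + 25.778 = 409.418 µg/mL·hr

AUC = 409 µg/mL·hr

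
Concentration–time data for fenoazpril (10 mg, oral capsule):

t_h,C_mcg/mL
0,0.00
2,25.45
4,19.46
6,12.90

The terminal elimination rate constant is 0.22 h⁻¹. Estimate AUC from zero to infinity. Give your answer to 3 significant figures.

Trapezoidal AUC_0→6:
  [0→2]: (0.00+25.45)/2 × 2 = 25.45
  [2→4]: (25.45+19.46)/2 × 2 = 44.91
  [4→6]: (19.46+12.90)/2 × 2 = 32.36
  Sum = 102.72 mcg/mL·h
Extrapolated tail: C_last / k_e = 12.90 / 0.22 = 58.636
AUC_0→∞ = 102.72 + 58.636 = 161.356 mcg/mL·h

AUC = 161 mcg/mL·h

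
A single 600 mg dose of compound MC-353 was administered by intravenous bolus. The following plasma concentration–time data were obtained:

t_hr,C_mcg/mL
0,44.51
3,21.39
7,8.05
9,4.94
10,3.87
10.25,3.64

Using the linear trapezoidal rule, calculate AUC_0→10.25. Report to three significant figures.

Trapezoidal AUC_0→10.25:
  [0→3]: (44.51+21.39)/2 × 3 = 98.85
  [3→7]: (21.39+8.05)/2 × 4 = 58.88
  [7→9]: (8.05+4.94)/2 × 2 = 12.99
  [9→10]: (4.94+3.87)/2 × 1 = 4.405
  [10→10.25]: (3.87+3.64)/2 × 0.25 = 0.93875
  Sum = 176.06375 mcg/mL·hr

AUC = 176 mcg/mL·hr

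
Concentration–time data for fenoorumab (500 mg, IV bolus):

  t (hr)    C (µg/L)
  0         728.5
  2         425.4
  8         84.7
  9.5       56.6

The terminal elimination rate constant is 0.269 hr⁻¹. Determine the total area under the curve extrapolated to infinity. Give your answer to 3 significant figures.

Trapezoidal AUC_0→9.5:
  [0→2]: (728.5+425.4)/2 × 2 = 1153.9
  [2→8]: (425.4+84.7)/2 × 6 = 1530.3
  [8→9.5]: (84.7+56.6)/2 × 1.5 = 105.975
  Sum = 2790.175 µg/L·hr
Extrapolated tail: C_last / k_e = 56.6 / 0.269 = 210.409
AUC_0→∞ = 2790.175 + 210.409 = 3000.584 µg/L·hr

AUC = 3000 µg/L·hr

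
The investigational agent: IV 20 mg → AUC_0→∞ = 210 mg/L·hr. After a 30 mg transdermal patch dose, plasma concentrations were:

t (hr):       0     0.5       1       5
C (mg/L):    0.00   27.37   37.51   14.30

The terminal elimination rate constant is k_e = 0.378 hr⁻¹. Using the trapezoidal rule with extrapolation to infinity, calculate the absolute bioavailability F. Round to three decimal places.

F = 0.522

Trapezoidal AUC_0→5 (transdermal patch):
  [0→0.5]: (0.00+27.37)/2 × 0.5 = 6.8425
  [0.5→1]: (27.37+37.51)/2 × 0.5 = 16.22
  [1→5]: (37.51+14.30)/2 × 4 = 103.62
  Sum = 126.6825 mg/L·hr
Tail: C_last/k_e = 14.30/0.378 = 37.831
AUC_0→∞ (transdermal patch) = 126.6825 + 37.831 = 164.5135 mg/L·hr
F = (AUC_ev/D_ev)/(AUC_iv/D_iv) = (164.5135/30)/(210/20) = 5.48378/10.5 = 0.5223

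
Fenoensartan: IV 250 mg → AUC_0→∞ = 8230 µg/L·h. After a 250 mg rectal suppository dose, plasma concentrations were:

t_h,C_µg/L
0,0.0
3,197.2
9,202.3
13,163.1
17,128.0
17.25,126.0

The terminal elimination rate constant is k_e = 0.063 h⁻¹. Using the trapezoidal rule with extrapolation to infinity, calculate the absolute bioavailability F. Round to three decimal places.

Trapezoidal AUC_0→17.25 (rectal suppository):
  [0→3]: (0.0+197.2)/2 × 3 = 295.8
  [3→9]: (197.2+202.3)/2 × 6 = 1198.5
  [9→13]: (202.3+163.1)/2 × 4 = 730.8
  [13→17]: (163.1+128.0)/2 × 4 = 582.2
  [17→17.25]: (128.0+126.0)/2 × 0.25 = 31.75
  Sum = 2839.05 µg/L·h
Tail: C_last/k_e = 126.0/0.063 = 2000.000
AUC_0→∞ (rectal suppository) = 2839.05 + 2000.000 = 4839.05 µg/L·h
F = (AUC_ev/D_ev)/(AUC_iv/D_iv) = (4839.05/250)/(8230/250) = 19.3562/32.92 = 0.5880

F = 0.588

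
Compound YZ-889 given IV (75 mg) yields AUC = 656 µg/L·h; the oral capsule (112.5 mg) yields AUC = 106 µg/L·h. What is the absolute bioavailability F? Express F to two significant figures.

F = 0.11

F = (AUC_ev / D_ev) / (AUC_iv / D_iv)
  = (106/112.5) / (656/75)
  = 0.942222 / 8.74667 = 0.1077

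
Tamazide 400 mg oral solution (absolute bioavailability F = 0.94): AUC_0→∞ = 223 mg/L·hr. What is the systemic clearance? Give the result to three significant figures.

CL = F × Dose / AUC_0→∞
   = 0.94 × 400 / 223 = 1.6861 L/hr

CL = 1.69 L/hr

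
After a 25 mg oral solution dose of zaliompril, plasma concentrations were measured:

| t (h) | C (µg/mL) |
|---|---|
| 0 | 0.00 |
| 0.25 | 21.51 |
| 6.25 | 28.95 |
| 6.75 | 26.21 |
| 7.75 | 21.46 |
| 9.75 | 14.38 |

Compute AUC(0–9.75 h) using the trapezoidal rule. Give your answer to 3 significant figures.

AUC = 228 µg/mL·h

Trapezoidal AUC_0→9.75:
  [0→0.25]: (0.00+21.51)/2 × 0.25 = 2.68875
  [0.25→6.25]: (21.51+28.95)/2 × 6 = 151.38
  [6.25→6.75]: (28.95+26.21)/2 × 0.5 = 13.79
  [6.75→7.75]: (26.21+21.46)/2 × 1 = 23.835
  [7.75→9.75]: (21.46+14.38)/2 × 2 = 35.84
  Sum = 227.53375 µg/mL·h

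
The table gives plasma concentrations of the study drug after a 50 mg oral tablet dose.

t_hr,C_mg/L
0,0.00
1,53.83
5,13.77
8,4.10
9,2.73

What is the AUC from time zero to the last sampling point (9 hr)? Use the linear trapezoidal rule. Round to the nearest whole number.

AUC = 192 mg/L·hr

Trapezoidal AUC_0→9:
  [0→1]: (0.00+53.83)/2 × 1 = 26.915
  [1→5]: (53.83+13.77)/2 × 4 = 135.2
  [5→8]: (13.77+4.10)/2 × 3 = 26.805
  [8→9]: (4.10+2.73)/2 × 1 = 3.415
  Sum = 192.335 mg/L·hr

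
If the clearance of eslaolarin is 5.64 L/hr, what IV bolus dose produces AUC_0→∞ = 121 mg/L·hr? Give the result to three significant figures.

Dose_iv = CL × AUC_0→∞
     = 5.64 × 121 = 682.44 mg

Dose = 682 mg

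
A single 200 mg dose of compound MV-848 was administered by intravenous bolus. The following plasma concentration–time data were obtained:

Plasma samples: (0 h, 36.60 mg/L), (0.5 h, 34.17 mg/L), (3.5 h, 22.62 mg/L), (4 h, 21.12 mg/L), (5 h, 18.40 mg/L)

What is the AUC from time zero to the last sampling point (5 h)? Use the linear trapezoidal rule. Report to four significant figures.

AUC = 133.6 mg/L·h

Trapezoidal AUC_0→5:
  [0→0.5]: (36.60+34.17)/2 × 0.5 = 17.6925
  [0.5→3.5]: (34.17+22.62)/2 × 3 = 85.185
  [3.5→4]: (22.62+21.12)/2 × 0.5 = 10.935
  [4→5]: (21.12+18.40)/2 × 1 = 19.76
  Sum = 133.5725 mg/L·h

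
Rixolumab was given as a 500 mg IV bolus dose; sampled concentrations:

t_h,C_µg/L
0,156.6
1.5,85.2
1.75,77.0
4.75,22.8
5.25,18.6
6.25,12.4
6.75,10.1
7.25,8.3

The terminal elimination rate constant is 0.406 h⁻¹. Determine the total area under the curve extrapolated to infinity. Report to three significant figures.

Trapezoidal AUC_0→7.25:
  [0→1.5]: (156.6+85.2)/2 × 1.5 = 181.35
  [1.5→1.75]: (85.2+77.0)/2 × 0.25 = 20.275
  [1.75→4.75]: (77.0+22.8)/2 × 3 = 149.7
  [4.75→5.25]: (22.8+18.6)/2 × 0.5 = 10.35
  [5.25→6.25]: (18.6+12.4)/2 × 1 = 15.5
  [6.25→6.75]: (12.4+10.1)/2 × 0.5 = 5.625
  [6.75→7.25]: (10.1+8.3)/2 × 0.5 = 4.6
  Sum = 387.4 µg/L·h
Extrapolated tail: C_last / k_e = 8.3 / 0.406 = 20.443
AUC_0→∞ = 387.4 + 20.443 = 407.843 µg/L·h

AUC = 408 µg/L·h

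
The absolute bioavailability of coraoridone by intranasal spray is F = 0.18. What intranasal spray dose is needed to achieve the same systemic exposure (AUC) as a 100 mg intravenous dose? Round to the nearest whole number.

For equal systemic exposure: F × D_ev = D_iv
D_ev = D_iv / F = 100 / 0.18 = 555.556 mg

D_intranasal = 556 mg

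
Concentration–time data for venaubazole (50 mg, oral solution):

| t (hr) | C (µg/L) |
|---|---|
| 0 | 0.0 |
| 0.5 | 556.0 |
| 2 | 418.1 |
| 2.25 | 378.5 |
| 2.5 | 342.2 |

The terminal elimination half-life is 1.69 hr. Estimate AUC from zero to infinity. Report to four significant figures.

AUC = 1894 µg/L·hr

Trapezoidal AUC_0→2.5:
  [0→0.5]: (0.0+556.0)/2 × 0.5 = 139.0
  [0.5→2]: (556.0+418.1)/2 × 1.5 = 730.575
  [2→2.25]: (418.1+378.5)/2 × 0.25 = 99.575
  [2.25→2.5]: (378.5+342.2)/2 × 0.25 = 90.0875
  Sum = 1059.2375 µg/L·hr
k_e = ln2 / t½ = 0.693147 / 1.69 = 0.4101 hr^-1
Extrapolated tail: C_last / k_e = 342.2 / 0.4101 = 834.431
AUC_0→∞ = 1059.2375 + 834.431 = 1893.6685 µg/L·hr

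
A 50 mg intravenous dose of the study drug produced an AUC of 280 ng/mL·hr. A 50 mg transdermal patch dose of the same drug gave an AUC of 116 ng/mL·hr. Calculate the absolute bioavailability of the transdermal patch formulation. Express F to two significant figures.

F = 0.41

F = (AUC_ev / D_ev) / (AUC_iv / D_iv)
  = (116/50) / (280/50)
  = 2.32 / 5.6 = 0.4143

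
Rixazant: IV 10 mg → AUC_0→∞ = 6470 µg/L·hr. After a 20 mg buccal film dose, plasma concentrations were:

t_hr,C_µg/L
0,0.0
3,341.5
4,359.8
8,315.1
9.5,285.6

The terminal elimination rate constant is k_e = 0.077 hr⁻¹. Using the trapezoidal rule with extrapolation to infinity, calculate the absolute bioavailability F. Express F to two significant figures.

F = 0.49

Trapezoidal AUC_0→9.5 (buccal film):
  [0→3]: (0.0+341.5)/2 × 3 = 512.25
  [3→4]: (341.5+359.8)/2 × 1 = 350.65
  [4→8]: (359.8+315.1)/2 × 4 = 1349.8
  [8→9.5]: (315.1+285.6)/2 × 1.5 = 450.525
  Sum = 2663.225 µg/L·hr
Tail: C_last/k_e = 285.6/0.077 = 3709.091
AUC_0→∞ (buccal film) = 2663.225 + 3709.091 = 6372.316 µg/L·hr
F = (AUC_ev/D_ev)/(AUC_iv/D_iv) = (6372.316/20)/(6470/10) = 318.6158/647 = 0.4925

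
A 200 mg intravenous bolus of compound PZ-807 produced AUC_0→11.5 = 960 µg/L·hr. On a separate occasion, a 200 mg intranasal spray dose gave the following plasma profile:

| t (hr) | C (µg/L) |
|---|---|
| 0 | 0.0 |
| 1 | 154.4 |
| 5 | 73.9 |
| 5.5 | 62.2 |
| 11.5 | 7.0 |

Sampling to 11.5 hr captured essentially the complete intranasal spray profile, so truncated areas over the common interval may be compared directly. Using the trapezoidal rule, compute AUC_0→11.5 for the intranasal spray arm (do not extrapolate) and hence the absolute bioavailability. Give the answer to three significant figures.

F = 0.808

Trapezoidal AUC_0→11.5 (intranasal spray):
  [0→1]: (0.0+154.4)/2 × 1 = 77.2
  [1→5]: (154.4+73.9)/2 × 4 = 456.6
  [5→5.5]: (73.9+62.2)/2 × 0.5 = 34.025
  [5.5→11.5]: (62.2+7.0)/2 × 6 = 207.6
  Sum = 775.425 µg/L·hr
F = (AUC_ev/D_ev)/(AUC_iv/D_iv) = (775.425/200)/(960/200) = 3.877125/4.8 = 0.8077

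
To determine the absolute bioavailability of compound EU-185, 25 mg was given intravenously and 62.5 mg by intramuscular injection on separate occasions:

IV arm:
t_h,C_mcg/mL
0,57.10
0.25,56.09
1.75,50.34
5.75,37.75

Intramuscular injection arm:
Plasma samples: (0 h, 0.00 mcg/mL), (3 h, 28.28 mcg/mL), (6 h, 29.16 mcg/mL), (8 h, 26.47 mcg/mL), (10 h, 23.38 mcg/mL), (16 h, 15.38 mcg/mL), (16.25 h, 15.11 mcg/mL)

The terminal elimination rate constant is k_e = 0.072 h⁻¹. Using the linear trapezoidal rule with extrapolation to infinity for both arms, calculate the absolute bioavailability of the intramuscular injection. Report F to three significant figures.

F = 0.284

Trapezoidal AUC_0→5.75 (IV):
  [0→0.25]: (57.10+56.09)/2 × 0.25 = 14.14875
  [0.25→1.75]: (56.09+50.34)/2 × 1.5 = 79.8225
  [1.75→5.75]: (50.34+37.75)/2 × 4 = 176.18
  Sum = 270.15125 mcg/mL·h
IV tail: 37.75/0.072 = 524.306; AUC_iv,0→∞ = 270.15125 + 524.306 = 794.45725 mcg/mL·h
Trapezoidal AUC_0→16.25 (intramuscular injection):
  [0→3]: (0.00+28.28)/2 × 3 = 42.42
  [3→6]: (28.28+29.16)/2 × 3 = 86.16
  [6→8]: (29.16+26.47)/2 × 2 = 55.63
  [8→10]: (26.47+23.38)/2 × 2 = 49.85
  [10→16]: (23.38+15.38)/2 × 6 = 116.28
  [16→16.25]: (15.38+15.11)/2 × 0.25 = 3.81125
  Sum = 354.15125 mcg/mL·h
intramuscular injection tail: 15.11/0.072 = 209.861; AUC_ev,0→∞ = 354.15125 + 209.861 = 564.01225 mcg/mL·h
F = (AUC_ev/D_ev)/(AUC_iv/D_iv) = (564.01225/62.5)/(794.45725/25) = 9.024196/31.77829 = 0.2840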